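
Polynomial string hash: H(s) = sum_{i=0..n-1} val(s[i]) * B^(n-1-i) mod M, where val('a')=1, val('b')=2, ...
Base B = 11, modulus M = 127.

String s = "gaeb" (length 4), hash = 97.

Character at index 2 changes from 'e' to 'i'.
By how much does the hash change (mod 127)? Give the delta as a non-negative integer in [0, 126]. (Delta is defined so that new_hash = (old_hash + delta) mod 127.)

Delta formula: (val(new) - val(old)) * B^(n-1-k) mod M
  val('i') - val('e') = 9 - 5 = 4
  B^(n-1-k) = 11^1 mod 127 = 11
  Delta = 4 * 11 mod 127 = 44

Answer: 44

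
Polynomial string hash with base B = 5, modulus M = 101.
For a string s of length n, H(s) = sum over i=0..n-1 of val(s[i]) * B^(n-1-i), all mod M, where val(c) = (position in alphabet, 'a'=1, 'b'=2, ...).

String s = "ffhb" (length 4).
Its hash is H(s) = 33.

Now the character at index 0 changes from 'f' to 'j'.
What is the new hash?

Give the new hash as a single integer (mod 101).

Answer: 28

Derivation:
val('f') = 6, val('j') = 10
Position k = 0, exponent = n-1-k = 3
B^3 mod M = 5^3 mod 101 = 24
Delta = (10 - 6) * 24 mod 101 = 96
New hash = (33 + 96) mod 101 = 28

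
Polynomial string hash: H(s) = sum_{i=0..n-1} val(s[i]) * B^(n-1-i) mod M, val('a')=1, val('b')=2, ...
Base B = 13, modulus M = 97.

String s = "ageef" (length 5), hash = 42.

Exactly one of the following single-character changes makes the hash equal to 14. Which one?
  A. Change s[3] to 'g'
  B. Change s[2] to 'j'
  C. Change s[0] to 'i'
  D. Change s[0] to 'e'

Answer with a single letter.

Answer: B

Derivation:
Option A: s[3]='e'->'g', delta=(7-5)*13^1 mod 97 = 26, hash=42+26 mod 97 = 68
Option B: s[2]='e'->'j', delta=(10-5)*13^2 mod 97 = 69, hash=42+69 mod 97 = 14 <-- target
Option C: s[0]='a'->'i', delta=(9-1)*13^4 mod 97 = 53, hash=42+53 mod 97 = 95
Option D: s[0]='a'->'e', delta=(5-1)*13^4 mod 97 = 75, hash=42+75 mod 97 = 20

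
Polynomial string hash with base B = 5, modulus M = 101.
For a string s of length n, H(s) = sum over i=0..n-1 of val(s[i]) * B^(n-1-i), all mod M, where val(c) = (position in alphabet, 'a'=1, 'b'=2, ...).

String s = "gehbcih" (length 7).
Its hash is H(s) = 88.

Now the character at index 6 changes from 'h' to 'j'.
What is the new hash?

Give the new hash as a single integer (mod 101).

val('h') = 8, val('j') = 10
Position k = 6, exponent = n-1-k = 0
B^0 mod M = 5^0 mod 101 = 1
Delta = (10 - 8) * 1 mod 101 = 2
New hash = (88 + 2) mod 101 = 90

Answer: 90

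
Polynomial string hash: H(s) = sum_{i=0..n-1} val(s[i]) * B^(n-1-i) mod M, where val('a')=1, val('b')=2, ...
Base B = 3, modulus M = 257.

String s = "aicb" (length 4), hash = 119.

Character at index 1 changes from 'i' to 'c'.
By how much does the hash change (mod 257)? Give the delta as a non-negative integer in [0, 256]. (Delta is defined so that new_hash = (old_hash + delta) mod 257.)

Delta formula: (val(new) - val(old)) * B^(n-1-k) mod M
  val('c') - val('i') = 3 - 9 = -6
  B^(n-1-k) = 3^2 mod 257 = 9
  Delta = -6 * 9 mod 257 = 203

Answer: 203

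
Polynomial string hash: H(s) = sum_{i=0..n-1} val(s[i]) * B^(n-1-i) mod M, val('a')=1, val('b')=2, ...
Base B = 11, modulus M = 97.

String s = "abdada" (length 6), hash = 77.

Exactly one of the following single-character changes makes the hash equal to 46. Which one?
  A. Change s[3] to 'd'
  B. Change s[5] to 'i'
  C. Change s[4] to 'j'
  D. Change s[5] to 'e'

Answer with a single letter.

Option A: s[3]='a'->'d', delta=(4-1)*11^2 mod 97 = 72, hash=77+72 mod 97 = 52
Option B: s[5]='a'->'i', delta=(9-1)*11^0 mod 97 = 8, hash=77+8 mod 97 = 85
Option C: s[4]='d'->'j', delta=(10-4)*11^1 mod 97 = 66, hash=77+66 mod 97 = 46 <-- target
Option D: s[5]='a'->'e', delta=(5-1)*11^0 mod 97 = 4, hash=77+4 mod 97 = 81

Answer: C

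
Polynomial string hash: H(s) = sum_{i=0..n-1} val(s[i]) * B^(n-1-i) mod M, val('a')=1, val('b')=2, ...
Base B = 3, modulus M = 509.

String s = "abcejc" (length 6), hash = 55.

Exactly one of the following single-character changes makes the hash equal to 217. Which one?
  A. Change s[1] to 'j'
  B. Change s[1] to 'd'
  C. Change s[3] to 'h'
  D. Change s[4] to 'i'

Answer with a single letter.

Answer: B

Derivation:
Option A: s[1]='b'->'j', delta=(10-2)*3^4 mod 509 = 139, hash=55+139 mod 509 = 194
Option B: s[1]='b'->'d', delta=(4-2)*3^4 mod 509 = 162, hash=55+162 mod 509 = 217 <-- target
Option C: s[3]='e'->'h', delta=(8-5)*3^2 mod 509 = 27, hash=55+27 mod 509 = 82
Option D: s[4]='j'->'i', delta=(9-10)*3^1 mod 509 = 506, hash=55+506 mod 509 = 52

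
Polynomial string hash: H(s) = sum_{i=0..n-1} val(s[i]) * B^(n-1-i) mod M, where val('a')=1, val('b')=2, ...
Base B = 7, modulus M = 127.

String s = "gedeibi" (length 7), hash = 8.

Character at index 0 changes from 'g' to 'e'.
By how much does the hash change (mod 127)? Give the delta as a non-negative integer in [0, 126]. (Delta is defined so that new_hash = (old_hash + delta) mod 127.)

Delta formula: (val(new) - val(old)) * B^(n-1-k) mod M
  val('e') - val('g') = 5 - 7 = -2
  B^(n-1-k) = 7^6 mod 127 = 47
  Delta = -2 * 47 mod 127 = 33

Answer: 33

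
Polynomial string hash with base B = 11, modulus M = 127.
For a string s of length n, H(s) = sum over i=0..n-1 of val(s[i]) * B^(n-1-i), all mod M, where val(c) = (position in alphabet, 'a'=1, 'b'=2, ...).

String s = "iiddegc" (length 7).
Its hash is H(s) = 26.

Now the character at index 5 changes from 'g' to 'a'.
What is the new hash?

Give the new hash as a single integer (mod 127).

val('g') = 7, val('a') = 1
Position k = 5, exponent = n-1-k = 1
B^1 mod M = 11^1 mod 127 = 11
Delta = (1 - 7) * 11 mod 127 = 61
New hash = (26 + 61) mod 127 = 87

Answer: 87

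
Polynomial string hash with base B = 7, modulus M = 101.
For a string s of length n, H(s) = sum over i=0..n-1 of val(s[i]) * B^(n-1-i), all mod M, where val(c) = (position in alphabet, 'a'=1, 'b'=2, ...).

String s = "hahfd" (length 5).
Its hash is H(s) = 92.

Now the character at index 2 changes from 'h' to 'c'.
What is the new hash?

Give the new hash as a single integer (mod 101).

Answer: 49

Derivation:
val('h') = 8, val('c') = 3
Position k = 2, exponent = n-1-k = 2
B^2 mod M = 7^2 mod 101 = 49
Delta = (3 - 8) * 49 mod 101 = 58
New hash = (92 + 58) mod 101 = 49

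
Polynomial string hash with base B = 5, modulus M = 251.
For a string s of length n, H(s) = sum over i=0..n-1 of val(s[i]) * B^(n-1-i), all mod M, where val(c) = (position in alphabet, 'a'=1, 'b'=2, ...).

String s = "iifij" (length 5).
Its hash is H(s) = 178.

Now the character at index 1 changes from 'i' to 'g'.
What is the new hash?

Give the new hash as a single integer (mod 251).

Answer: 179

Derivation:
val('i') = 9, val('g') = 7
Position k = 1, exponent = n-1-k = 3
B^3 mod M = 5^3 mod 251 = 125
Delta = (7 - 9) * 125 mod 251 = 1
New hash = (178 + 1) mod 251 = 179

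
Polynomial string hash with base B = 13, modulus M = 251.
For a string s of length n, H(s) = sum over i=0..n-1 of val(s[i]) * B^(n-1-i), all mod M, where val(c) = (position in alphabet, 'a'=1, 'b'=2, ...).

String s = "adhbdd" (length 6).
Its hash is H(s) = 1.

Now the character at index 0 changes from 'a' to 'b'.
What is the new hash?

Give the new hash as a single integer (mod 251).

val('a') = 1, val('b') = 2
Position k = 0, exponent = n-1-k = 5
B^5 mod M = 13^5 mod 251 = 64
Delta = (2 - 1) * 64 mod 251 = 64
New hash = (1 + 64) mod 251 = 65

Answer: 65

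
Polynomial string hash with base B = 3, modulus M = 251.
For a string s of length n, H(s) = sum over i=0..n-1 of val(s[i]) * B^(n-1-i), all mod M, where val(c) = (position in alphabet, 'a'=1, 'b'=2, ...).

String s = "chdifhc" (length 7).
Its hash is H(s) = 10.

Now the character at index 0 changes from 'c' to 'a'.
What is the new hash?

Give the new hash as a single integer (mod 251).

val('c') = 3, val('a') = 1
Position k = 0, exponent = n-1-k = 6
B^6 mod M = 3^6 mod 251 = 227
Delta = (1 - 3) * 227 mod 251 = 48
New hash = (10 + 48) mod 251 = 58

Answer: 58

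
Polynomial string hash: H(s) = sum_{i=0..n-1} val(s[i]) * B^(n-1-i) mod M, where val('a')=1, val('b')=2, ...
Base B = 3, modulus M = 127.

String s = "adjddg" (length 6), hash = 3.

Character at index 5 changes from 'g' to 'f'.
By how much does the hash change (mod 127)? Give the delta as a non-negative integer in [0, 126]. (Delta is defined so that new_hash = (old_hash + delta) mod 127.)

Answer: 126

Derivation:
Delta formula: (val(new) - val(old)) * B^(n-1-k) mod M
  val('f') - val('g') = 6 - 7 = -1
  B^(n-1-k) = 3^0 mod 127 = 1
  Delta = -1 * 1 mod 127 = 126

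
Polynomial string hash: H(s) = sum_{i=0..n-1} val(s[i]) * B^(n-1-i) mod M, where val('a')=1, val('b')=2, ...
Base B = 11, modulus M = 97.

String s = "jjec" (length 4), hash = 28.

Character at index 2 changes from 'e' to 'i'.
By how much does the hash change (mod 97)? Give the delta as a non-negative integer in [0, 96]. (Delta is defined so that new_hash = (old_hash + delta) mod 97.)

Delta formula: (val(new) - val(old)) * B^(n-1-k) mod M
  val('i') - val('e') = 9 - 5 = 4
  B^(n-1-k) = 11^1 mod 97 = 11
  Delta = 4 * 11 mod 97 = 44

Answer: 44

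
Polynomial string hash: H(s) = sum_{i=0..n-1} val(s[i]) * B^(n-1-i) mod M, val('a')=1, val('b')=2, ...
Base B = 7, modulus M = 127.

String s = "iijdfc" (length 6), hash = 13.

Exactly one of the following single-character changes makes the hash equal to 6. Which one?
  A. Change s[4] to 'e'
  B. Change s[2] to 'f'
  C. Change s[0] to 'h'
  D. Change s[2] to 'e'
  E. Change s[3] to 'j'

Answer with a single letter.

Answer: A

Derivation:
Option A: s[4]='f'->'e', delta=(5-6)*7^1 mod 127 = 120, hash=13+120 mod 127 = 6 <-- target
Option B: s[2]='j'->'f', delta=(6-10)*7^3 mod 127 = 25, hash=13+25 mod 127 = 38
Option C: s[0]='i'->'h', delta=(8-9)*7^5 mod 127 = 84, hash=13+84 mod 127 = 97
Option D: s[2]='j'->'e', delta=(5-10)*7^3 mod 127 = 63, hash=13+63 mod 127 = 76
Option E: s[3]='d'->'j', delta=(10-4)*7^2 mod 127 = 40, hash=13+40 mod 127 = 53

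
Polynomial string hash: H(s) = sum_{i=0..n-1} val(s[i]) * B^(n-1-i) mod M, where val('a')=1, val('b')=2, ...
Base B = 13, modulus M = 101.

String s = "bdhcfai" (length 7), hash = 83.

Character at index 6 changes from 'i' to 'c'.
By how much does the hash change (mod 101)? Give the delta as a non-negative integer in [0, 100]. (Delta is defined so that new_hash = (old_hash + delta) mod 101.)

Answer: 95

Derivation:
Delta formula: (val(new) - val(old)) * B^(n-1-k) mod M
  val('c') - val('i') = 3 - 9 = -6
  B^(n-1-k) = 13^0 mod 101 = 1
  Delta = -6 * 1 mod 101 = 95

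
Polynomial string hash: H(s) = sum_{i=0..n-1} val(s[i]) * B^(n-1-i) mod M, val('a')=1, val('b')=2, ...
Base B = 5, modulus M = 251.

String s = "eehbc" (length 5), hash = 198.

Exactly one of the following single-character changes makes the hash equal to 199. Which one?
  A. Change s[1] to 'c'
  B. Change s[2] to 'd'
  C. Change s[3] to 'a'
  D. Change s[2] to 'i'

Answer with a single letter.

Option A: s[1]='e'->'c', delta=(3-5)*5^3 mod 251 = 1, hash=198+1 mod 251 = 199 <-- target
Option B: s[2]='h'->'d', delta=(4-8)*5^2 mod 251 = 151, hash=198+151 mod 251 = 98
Option C: s[3]='b'->'a', delta=(1-2)*5^1 mod 251 = 246, hash=198+246 mod 251 = 193
Option D: s[2]='h'->'i', delta=(9-8)*5^2 mod 251 = 25, hash=198+25 mod 251 = 223

Answer: A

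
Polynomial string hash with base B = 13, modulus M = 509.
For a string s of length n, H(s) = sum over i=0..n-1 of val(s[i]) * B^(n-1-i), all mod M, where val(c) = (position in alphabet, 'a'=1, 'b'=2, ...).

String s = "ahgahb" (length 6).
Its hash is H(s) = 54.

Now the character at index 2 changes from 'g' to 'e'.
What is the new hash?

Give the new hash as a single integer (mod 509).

val('g') = 7, val('e') = 5
Position k = 2, exponent = n-1-k = 3
B^3 mod M = 13^3 mod 509 = 161
Delta = (5 - 7) * 161 mod 509 = 187
New hash = (54 + 187) mod 509 = 241

Answer: 241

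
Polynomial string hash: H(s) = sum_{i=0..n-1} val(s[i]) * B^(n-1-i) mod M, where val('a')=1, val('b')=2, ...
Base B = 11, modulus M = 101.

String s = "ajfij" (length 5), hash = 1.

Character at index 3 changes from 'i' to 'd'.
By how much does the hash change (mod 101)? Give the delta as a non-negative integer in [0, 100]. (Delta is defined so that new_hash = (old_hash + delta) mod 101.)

Delta formula: (val(new) - val(old)) * B^(n-1-k) mod M
  val('d') - val('i') = 4 - 9 = -5
  B^(n-1-k) = 11^1 mod 101 = 11
  Delta = -5 * 11 mod 101 = 46

Answer: 46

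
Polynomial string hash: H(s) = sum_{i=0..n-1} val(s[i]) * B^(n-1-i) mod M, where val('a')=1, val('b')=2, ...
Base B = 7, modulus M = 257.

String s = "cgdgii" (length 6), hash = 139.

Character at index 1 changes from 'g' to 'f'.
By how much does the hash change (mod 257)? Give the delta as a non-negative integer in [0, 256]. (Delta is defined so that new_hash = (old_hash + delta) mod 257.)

Delta formula: (val(new) - val(old)) * B^(n-1-k) mod M
  val('f') - val('g') = 6 - 7 = -1
  B^(n-1-k) = 7^4 mod 257 = 88
  Delta = -1 * 88 mod 257 = 169

Answer: 169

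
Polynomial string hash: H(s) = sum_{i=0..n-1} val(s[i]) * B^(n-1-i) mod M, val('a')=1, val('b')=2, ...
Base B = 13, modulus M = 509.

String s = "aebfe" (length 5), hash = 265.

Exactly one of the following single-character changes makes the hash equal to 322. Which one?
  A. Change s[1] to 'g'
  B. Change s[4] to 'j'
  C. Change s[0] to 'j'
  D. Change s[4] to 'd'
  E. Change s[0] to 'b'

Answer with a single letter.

Answer: E

Derivation:
Option A: s[1]='e'->'g', delta=(7-5)*13^3 mod 509 = 322, hash=265+322 mod 509 = 78
Option B: s[4]='e'->'j', delta=(10-5)*13^0 mod 509 = 5, hash=265+5 mod 509 = 270
Option C: s[0]='a'->'j', delta=(10-1)*13^4 mod 509 = 4, hash=265+4 mod 509 = 269
Option D: s[4]='e'->'d', delta=(4-5)*13^0 mod 509 = 508, hash=265+508 mod 509 = 264
Option E: s[0]='a'->'b', delta=(2-1)*13^4 mod 509 = 57, hash=265+57 mod 509 = 322 <-- target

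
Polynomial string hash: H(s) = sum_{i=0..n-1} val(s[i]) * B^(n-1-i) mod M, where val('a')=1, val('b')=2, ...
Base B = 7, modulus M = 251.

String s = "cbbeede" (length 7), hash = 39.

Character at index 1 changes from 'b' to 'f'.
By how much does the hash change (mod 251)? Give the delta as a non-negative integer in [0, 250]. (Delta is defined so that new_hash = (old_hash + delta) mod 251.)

Answer: 211

Derivation:
Delta formula: (val(new) - val(old)) * B^(n-1-k) mod M
  val('f') - val('b') = 6 - 2 = 4
  B^(n-1-k) = 7^5 mod 251 = 241
  Delta = 4 * 241 mod 251 = 211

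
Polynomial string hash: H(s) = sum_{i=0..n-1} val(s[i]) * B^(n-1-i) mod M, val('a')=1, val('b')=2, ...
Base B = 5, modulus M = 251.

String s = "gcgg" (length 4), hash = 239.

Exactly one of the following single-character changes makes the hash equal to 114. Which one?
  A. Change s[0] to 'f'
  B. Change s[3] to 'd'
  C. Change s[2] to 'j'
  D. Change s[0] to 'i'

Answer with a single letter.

Answer: A

Derivation:
Option A: s[0]='g'->'f', delta=(6-7)*5^3 mod 251 = 126, hash=239+126 mod 251 = 114 <-- target
Option B: s[3]='g'->'d', delta=(4-7)*5^0 mod 251 = 248, hash=239+248 mod 251 = 236
Option C: s[2]='g'->'j', delta=(10-7)*5^1 mod 251 = 15, hash=239+15 mod 251 = 3
Option D: s[0]='g'->'i', delta=(9-7)*5^3 mod 251 = 250, hash=239+250 mod 251 = 238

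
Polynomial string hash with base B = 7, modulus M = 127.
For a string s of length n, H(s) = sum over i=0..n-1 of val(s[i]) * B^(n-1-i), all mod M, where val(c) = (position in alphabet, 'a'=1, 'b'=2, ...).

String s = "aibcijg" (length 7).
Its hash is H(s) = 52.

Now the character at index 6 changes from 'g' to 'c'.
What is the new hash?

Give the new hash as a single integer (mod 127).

Answer: 48

Derivation:
val('g') = 7, val('c') = 3
Position k = 6, exponent = n-1-k = 0
B^0 mod M = 7^0 mod 127 = 1
Delta = (3 - 7) * 1 mod 127 = 123
New hash = (52 + 123) mod 127 = 48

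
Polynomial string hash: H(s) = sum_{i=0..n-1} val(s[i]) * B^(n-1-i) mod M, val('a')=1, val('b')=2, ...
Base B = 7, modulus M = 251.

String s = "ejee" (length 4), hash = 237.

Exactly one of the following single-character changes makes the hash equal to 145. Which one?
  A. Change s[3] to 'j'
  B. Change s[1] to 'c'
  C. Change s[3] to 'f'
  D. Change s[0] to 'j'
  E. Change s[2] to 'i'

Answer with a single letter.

Option A: s[3]='e'->'j', delta=(10-5)*7^0 mod 251 = 5, hash=237+5 mod 251 = 242
Option B: s[1]='j'->'c', delta=(3-10)*7^2 mod 251 = 159, hash=237+159 mod 251 = 145 <-- target
Option C: s[3]='e'->'f', delta=(6-5)*7^0 mod 251 = 1, hash=237+1 mod 251 = 238
Option D: s[0]='e'->'j', delta=(10-5)*7^3 mod 251 = 209, hash=237+209 mod 251 = 195
Option E: s[2]='e'->'i', delta=(9-5)*7^1 mod 251 = 28, hash=237+28 mod 251 = 14

Answer: B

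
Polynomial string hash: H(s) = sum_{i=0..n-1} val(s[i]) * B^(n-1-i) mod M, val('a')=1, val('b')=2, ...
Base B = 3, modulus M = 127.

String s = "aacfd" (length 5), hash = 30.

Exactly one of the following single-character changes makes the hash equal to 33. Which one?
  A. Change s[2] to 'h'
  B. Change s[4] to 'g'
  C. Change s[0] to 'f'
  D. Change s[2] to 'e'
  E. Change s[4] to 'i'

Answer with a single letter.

Option A: s[2]='c'->'h', delta=(8-3)*3^2 mod 127 = 45, hash=30+45 mod 127 = 75
Option B: s[4]='d'->'g', delta=(7-4)*3^0 mod 127 = 3, hash=30+3 mod 127 = 33 <-- target
Option C: s[0]='a'->'f', delta=(6-1)*3^4 mod 127 = 24, hash=30+24 mod 127 = 54
Option D: s[2]='c'->'e', delta=(5-3)*3^2 mod 127 = 18, hash=30+18 mod 127 = 48
Option E: s[4]='d'->'i', delta=(9-4)*3^0 mod 127 = 5, hash=30+5 mod 127 = 35

Answer: B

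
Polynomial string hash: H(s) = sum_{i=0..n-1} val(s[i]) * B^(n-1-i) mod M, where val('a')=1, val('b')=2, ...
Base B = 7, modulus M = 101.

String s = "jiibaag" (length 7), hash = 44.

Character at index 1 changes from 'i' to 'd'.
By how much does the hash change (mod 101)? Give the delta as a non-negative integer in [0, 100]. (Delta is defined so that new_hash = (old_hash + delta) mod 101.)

Answer: 98

Derivation:
Delta formula: (val(new) - val(old)) * B^(n-1-k) mod M
  val('d') - val('i') = 4 - 9 = -5
  B^(n-1-k) = 7^5 mod 101 = 41
  Delta = -5 * 41 mod 101 = 98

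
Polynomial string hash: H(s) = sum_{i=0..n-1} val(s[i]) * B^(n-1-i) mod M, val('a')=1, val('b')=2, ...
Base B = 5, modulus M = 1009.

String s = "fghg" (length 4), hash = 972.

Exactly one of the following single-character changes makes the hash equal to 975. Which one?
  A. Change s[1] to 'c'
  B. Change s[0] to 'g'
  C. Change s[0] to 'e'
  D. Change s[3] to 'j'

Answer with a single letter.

Option A: s[1]='g'->'c', delta=(3-7)*5^2 mod 1009 = 909, hash=972+909 mod 1009 = 872
Option B: s[0]='f'->'g', delta=(7-6)*5^3 mod 1009 = 125, hash=972+125 mod 1009 = 88
Option C: s[0]='f'->'e', delta=(5-6)*5^3 mod 1009 = 884, hash=972+884 mod 1009 = 847
Option D: s[3]='g'->'j', delta=(10-7)*5^0 mod 1009 = 3, hash=972+3 mod 1009 = 975 <-- target

Answer: D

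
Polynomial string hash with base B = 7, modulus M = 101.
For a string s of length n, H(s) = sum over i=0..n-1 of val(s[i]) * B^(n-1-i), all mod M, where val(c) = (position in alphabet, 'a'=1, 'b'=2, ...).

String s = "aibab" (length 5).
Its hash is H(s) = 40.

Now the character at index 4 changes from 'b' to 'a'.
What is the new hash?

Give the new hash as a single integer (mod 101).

val('b') = 2, val('a') = 1
Position k = 4, exponent = n-1-k = 0
B^0 mod M = 7^0 mod 101 = 1
Delta = (1 - 2) * 1 mod 101 = 100
New hash = (40 + 100) mod 101 = 39

Answer: 39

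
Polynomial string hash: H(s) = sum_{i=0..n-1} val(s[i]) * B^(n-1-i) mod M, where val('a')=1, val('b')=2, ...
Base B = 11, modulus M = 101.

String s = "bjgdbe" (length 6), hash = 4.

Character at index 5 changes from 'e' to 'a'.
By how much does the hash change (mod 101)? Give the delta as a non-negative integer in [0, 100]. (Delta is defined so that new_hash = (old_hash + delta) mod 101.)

Delta formula: (val(new) - val(old)) * B^(n-1-k) mod M
  val('a') - val('e') = 1 - 5 = -4
  B^(n-1-k) = 11^0 mod 101 = 1
  Delta = -4 * 1 mod 101 = 97

Answer: 97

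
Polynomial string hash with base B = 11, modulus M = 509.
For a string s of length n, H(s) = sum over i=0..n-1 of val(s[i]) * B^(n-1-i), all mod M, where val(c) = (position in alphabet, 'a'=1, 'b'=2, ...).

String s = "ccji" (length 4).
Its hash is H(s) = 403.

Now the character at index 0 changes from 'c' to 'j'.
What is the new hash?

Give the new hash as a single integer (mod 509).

Answer: 49

Derivation:
val('c') = 3, val('j') = 10
Position k = 0, exponent = n-1-k = 3
B^3 mod M = 11^3 mod 509 = 313
Delta = (10 - 3) * 313 mod 509 = 155
New hash = (403 + 155) mod 509 = 49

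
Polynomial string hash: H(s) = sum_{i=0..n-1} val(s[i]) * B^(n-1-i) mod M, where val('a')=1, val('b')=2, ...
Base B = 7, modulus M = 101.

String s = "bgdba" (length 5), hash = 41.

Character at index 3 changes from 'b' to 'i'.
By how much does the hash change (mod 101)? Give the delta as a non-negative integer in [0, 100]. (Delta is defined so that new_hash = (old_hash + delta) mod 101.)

Answer: 49

Derivation:
Delta formula: (val(new) - val(old)) * B^(n-1-k) mod M
  val('i') - val('b') = 9 - 2 = 7
  B^(n-1-k) = 7^1 mod 101 = 7
  Delta = 7 * 7 mod 101 = 49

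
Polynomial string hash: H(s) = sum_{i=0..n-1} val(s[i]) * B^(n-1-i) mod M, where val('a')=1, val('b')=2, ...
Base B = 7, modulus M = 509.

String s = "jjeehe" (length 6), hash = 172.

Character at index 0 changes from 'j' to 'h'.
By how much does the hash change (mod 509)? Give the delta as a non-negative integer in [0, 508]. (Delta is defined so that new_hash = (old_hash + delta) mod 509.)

Delta formula: (val(new) - val(old)) * B^(n-1-k) mod M
  val('h') - val('j') = 8 - 10 = -2
  B^(n-1-k) = 7^5 mod 509 = 10
  Delta = -2 * 10 mod 509 = 489

Answer: 489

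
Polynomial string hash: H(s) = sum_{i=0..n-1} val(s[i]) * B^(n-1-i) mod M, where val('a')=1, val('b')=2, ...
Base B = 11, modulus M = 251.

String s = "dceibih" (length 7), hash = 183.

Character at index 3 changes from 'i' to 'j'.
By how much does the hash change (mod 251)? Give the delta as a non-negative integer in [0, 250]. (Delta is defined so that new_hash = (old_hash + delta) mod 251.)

Answer: 76

Derivation:
Delta formula: (val(new) - val(old)) * B^(n-1-k) mod M
  val('j') - val('i') = 10 - 9 = 1
  B^(n-1-k) = 11^3 mod 251 = 76
  Delta = 1 * 76 mod 251 = 76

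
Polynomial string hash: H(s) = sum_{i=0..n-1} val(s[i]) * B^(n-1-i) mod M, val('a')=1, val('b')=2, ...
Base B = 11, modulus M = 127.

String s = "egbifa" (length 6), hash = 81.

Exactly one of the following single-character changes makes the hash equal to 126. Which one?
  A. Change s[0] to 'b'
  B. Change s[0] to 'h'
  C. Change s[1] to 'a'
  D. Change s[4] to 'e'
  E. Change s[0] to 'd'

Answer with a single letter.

Option A: s[0]='e'->'b', delta=(2-5)*11^5 mod 127 = 82, hash=81+82 mod 127 = 36
Option B: s[0]='e'->'h', delta=(8-5)*11^5 mod 127 = 45, hash=81+45 mod 127 = 126 <-- target
Option C: s[1]='g'->'a', delta=(1-7)*11^4 mod 127 = 38, hash=81+38 mod 127 = 119
Option D: s[4]='f'->'e', delta=(5-6)*11^1 mod 127 = 116, hash=81+116 mod 127 = 70
Option E: s[0]='e'->'d', delta=(4-5)*11^5 mod 127 = 112, hash=81+112 mod 127 = 66

Answer: B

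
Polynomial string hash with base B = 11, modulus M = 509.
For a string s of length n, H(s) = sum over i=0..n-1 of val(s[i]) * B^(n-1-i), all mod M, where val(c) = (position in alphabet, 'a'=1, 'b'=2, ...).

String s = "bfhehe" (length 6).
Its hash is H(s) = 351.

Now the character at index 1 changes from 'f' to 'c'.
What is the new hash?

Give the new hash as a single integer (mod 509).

val('f') = 6, val('c') = 3
Position k = 1, exponent = n-1-k = 4
B^4 mod M = 11^4 mod 509 = 389
Delta = (3 - 6) * 389 mod 509 = 360
New hash = (351 + 360) mod 509 = 202

Answer: 202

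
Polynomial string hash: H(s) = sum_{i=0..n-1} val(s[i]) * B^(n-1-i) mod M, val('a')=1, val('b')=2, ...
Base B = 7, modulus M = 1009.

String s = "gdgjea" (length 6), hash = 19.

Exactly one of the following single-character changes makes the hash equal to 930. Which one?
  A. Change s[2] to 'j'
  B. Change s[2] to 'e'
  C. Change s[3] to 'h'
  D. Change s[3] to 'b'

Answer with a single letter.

Option A: s[2]='g'->'j', delta=(10-7)*7^3 mod 1009 = 20, hash=19+20 mod 1009 = 39
Option B: s[2]='g'->'e', delta=(5-7)*7^3 mod 1009 = 323, hash=19+323 mod 1009 = 342
Option C: s[3]='j'->'h', delta=(8-10)*7^2 mod 1009 = 911, hash=19+911 mod 1009 = 930 <-- target
Option D: s[3]='j'->'b', delta=(2-10)*7^2 mod 1009 = 617, hash=19+617 mod 1009 = 636

Answer: C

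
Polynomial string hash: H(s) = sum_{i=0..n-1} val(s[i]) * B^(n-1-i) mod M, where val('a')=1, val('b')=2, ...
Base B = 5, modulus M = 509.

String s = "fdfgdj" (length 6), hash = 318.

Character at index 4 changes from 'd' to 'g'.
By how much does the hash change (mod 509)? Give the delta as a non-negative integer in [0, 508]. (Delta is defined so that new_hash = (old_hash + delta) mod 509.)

Delta formula: (val(new) - val(old)) * B^(n-1-k) mod M
  val('g') - val('d') = 7 - 4 = 3
  B^(n-1-k) = 5^1 mod 509 = 5
  Delta = 3 * 5 mod 509 = 15

Answer: 15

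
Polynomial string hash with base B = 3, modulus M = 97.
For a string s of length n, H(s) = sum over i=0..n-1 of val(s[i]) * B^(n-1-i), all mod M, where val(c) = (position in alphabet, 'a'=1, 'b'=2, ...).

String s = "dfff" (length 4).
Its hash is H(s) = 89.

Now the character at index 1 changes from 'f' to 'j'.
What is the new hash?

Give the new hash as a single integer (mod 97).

val('f') = 6, val('j') = 10
Position k = 1, exponent = n-1-k = 2
B^2 mod M = 3^2 mod 97 = 9
Delta = (10 - 6) * 9 mod 97 = 36
New hash = (89 + 36) mod 97 = 28

Answer: 28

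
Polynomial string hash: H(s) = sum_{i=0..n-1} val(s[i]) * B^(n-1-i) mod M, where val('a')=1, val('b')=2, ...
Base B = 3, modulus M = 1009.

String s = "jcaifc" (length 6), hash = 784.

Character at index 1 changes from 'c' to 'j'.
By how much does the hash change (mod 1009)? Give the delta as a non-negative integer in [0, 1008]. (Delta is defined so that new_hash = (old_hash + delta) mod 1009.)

Answer: 567

Derivation:
Delta formula: (val(new) - val(old)) * B^(n-1-k) mod M
  val('j') - val('c') = 10 - 3 = 7
  B^(n-1-k) = 3^4 mod 1009 = 81
  Delta = 7 * 81 mod 1009 = 567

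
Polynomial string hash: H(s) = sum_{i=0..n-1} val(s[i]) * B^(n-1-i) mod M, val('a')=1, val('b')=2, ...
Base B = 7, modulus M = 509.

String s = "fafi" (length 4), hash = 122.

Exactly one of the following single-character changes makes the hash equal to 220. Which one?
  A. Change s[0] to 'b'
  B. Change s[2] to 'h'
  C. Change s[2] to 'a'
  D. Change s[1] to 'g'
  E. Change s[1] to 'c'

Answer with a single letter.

Option A: s[0]='f'->'b', delta=(2-6)*7^3 mod 509 = 155, hash=122+155 mod 509 = 277
Option B: s[2]='f'->'h', delta=(8-6)*7^1 mod 509 = 14, hash=122+14 mod 509 = 136
Option C: s[2]='f'->'a', delta=(1-6)*7^1 mod 509 = 474, hash=122+474 mod 509 = 87
Option D: s[1]='a'->'g', delta=(7-1)*7^2 mod 509 = 294, hash=122+294 mod 509 = 416
Option E: s[1]='a'->'c', delta=(3-1)*7^2 mod 509 = 98, hash=122+98 mod 509 = 220 <-- target

Answer: E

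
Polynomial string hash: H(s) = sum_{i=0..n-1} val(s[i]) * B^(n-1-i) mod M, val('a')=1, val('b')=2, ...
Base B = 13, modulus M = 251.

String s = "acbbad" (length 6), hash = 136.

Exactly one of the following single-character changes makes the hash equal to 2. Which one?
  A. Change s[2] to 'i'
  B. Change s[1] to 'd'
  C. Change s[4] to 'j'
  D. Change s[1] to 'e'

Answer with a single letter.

Option A: s[2]='b'->'i', delta=(9-2)*13^3 mod 251 = 68, hash=136+68 mod 251 = 204
Option B: s[1]='c'->'d', delta=(4-3)*13^4 mod 251 = 198, hash=136+198 mod 251 = 83
Option C: s[4]='a'->'j', delta=(10-1)*13^1 mod 251 = 117, hash=136+117 mod 251 = 2 <-- target
Option D: s[1]='c'->'e', delta=(5-3)*13^4 mod 251 = 145, hash=136+145 mod 251 = 30

Answer: C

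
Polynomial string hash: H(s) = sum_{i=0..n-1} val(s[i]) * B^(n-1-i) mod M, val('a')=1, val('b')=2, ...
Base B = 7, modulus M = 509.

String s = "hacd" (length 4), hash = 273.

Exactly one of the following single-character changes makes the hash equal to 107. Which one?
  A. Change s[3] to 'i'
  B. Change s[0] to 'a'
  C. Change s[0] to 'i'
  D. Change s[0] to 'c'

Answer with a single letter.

Option A: s[3]='d'->'i', delta=(9-4)*7^0 mod 509 = 5, hash=273+5 mod 509 = 278
Option B: s[0]='h'->'a', delta=(1-8)*7^3 mod 509 = 144, hash=273+144 mod 509 = 417
Option C: s[0]='h'->'i', delta=(9-8)*7^3 mod 509 = 343, hash=273+343 mod 509 = 107 <-- target
Option D: s[0]='h'->'c', delta=(3-8)*7^3 mod 509 = 321, hash=273+321 mod 509 = 85

Answer: C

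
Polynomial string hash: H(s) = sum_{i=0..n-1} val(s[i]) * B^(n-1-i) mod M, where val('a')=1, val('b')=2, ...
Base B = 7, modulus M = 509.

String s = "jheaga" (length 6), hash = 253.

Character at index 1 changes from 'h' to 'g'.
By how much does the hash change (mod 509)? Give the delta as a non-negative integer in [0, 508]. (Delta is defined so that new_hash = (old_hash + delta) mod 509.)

Delta formula: (val(new) - val(old)) * B^(n-1-k) mod M
  val('g') - val('h') = 7 - 8 = -1
  B^(n-1-k) = 7^4 mod 509 = 365
  Delta = -1 * 365 mod 509 = 144

Answer: 144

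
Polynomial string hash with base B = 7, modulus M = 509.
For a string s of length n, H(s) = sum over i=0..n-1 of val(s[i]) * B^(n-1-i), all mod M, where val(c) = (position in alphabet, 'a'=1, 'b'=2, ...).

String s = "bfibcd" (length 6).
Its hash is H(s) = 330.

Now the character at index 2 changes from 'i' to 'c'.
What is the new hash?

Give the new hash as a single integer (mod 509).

Answer: 308

Derivation:
val('i') = 9, val('c') = 3
Position k = 2, exponent = n-1-k = 3
B^3 mod M = 7^3 mod 509 = 343
Delta = (3 - 9) * 343 mod 509 = 487
New hash = (330 + 487) mod 509 = 308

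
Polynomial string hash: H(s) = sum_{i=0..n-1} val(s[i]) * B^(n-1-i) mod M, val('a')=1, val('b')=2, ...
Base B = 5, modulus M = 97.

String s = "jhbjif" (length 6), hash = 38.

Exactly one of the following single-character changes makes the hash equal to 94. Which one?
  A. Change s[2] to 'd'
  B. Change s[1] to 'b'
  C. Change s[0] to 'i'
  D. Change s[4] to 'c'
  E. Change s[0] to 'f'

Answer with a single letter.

Option A: s[2]='b'->'d', delta=(4-2)*5^3 mod 97 = 56, hash=38+56 mod 97 = 94 <-- target
Option B: s[1]='h'->'b', delta=(2-8)*5^4 mod 97 = 33, hash=38+33 mod 97 = 71
Option C: s[0]='j'->'i', delta=(9-10)*5^5 mod 97 = 76, hash=38+76 mod 97 = 17
Option D: s[4]='i'->'c', delta=(3-9)*5^1 mod 97 = 67, hash=38+67 mod 97 = 8
Option E: s[0]='j'->'f', delta=(6-10)*5^5 mod 97 = 13, hash=38+13 mod 97 = 51

Answer: A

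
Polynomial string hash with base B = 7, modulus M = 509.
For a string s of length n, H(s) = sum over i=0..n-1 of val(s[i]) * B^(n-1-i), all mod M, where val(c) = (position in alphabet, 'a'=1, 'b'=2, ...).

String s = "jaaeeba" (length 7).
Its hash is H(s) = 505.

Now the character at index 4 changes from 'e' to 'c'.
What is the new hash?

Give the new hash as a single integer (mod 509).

val('e') = 5, val('c') = 3
Position k = 4, exponent = n-1-k = 2
B^2 mod M = 7^2 mod 509 = 49
Delta = (3 - 5) * 49 mod 509 = 411
New hash = (505 + 411) mod 509 = 407

Answer: 407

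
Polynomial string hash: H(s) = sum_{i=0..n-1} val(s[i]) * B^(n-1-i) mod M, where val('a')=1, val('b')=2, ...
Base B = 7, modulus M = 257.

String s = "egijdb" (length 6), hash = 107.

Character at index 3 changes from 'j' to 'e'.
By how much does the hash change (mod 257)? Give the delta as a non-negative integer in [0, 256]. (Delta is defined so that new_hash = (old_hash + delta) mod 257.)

Delta formula: (val(new) - val(old)) * B^(n-1-k) mod M
  val('e') - val('j') = 5 - 10 = -5
  B^(n-1-k) = 7^2 mod 257 = 49
  Delta = -5 * 49 mod 257 = 12

Answer: 12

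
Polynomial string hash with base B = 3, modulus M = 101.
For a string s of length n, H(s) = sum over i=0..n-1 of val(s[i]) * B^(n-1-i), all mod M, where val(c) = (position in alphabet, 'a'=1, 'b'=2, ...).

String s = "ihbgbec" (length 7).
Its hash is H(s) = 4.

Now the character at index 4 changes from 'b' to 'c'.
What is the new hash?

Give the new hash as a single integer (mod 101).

val('b') = 2, val('c') = 3
Position k = 4, exponent = n-1-k = 2
B^2 mod M = 3^2 mod 101 = 9
Delta = (3 - 2) * 9 mod 101 = 9
New hash = (4 + 9) mod 101 = 13

Answer: 13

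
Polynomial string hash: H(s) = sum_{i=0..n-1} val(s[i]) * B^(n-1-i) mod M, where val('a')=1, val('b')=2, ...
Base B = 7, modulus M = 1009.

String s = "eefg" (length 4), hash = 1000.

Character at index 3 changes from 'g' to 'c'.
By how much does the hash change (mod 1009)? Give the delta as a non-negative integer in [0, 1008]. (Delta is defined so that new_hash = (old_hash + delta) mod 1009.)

Delta formula: (val(new) - val(old)) * B^(n-1-k) mod M
  val('c') - val('g') = 3 - 7 = -4
  B^(n-1-k) = 7^0 mod 1009 = 1
  Delta = -4 * 1 mod 1009 = 1005

Answer: 1005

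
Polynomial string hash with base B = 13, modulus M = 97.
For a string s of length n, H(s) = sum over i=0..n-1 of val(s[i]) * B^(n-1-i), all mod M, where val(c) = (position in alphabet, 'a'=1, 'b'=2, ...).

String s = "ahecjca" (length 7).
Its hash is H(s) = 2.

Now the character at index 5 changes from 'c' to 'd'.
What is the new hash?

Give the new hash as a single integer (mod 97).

val('c') = 3, val('d') = 4
Position k = 5, exponent = n-1-k = 1
B^1 mod M = 13^1 mod 97 = 13
Delta = (4 - 3) * 13 mod 97 = 13
New hash = (2 + 13) mod 97 = 15

Answer: 15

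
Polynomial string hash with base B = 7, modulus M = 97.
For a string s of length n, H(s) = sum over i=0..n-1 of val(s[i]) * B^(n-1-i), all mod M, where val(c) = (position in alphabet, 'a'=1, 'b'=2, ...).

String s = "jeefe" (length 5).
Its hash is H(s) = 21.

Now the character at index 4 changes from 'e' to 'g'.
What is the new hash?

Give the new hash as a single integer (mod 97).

val('e') = 5, val('g') = 7
Position k = 4, exponent = n-1-k = 0
B^0 mod M = 7^0 mod 97 = 1
Delta = (7 - 5) * 1 mod 97 = 2
New hash = (21 + 2) mod 97 = 23

Answer: 23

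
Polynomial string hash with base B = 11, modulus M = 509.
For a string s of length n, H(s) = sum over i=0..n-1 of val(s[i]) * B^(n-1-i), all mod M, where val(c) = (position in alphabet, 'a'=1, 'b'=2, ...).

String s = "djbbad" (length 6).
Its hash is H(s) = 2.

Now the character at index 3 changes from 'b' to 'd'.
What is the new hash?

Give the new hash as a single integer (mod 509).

val('b') = 2, val('d') = 4
Position k = 3, exponent = n-1-k = 2
B^2 mod M = 11^2 mod 509 = 121
Delta = (4 - 2) * 121 mod 509 = 242
New hash = (2 + 242) mod 509 = 244

Answer: 244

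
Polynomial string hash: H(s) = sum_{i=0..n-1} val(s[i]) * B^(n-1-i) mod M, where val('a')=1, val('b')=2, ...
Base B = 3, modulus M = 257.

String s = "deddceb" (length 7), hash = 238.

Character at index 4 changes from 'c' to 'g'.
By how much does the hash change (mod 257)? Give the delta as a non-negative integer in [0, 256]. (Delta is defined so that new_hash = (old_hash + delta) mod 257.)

Delta formula: (val(new) - val(old)) * B^(n-1-k) mod M
  val('g') - val('c') = 7 - 3 = 4
  B^(n-1-k) = 3^2 mod 257 = 9
  Delta = 4 * 9 mod 257 = 36

Answer: 36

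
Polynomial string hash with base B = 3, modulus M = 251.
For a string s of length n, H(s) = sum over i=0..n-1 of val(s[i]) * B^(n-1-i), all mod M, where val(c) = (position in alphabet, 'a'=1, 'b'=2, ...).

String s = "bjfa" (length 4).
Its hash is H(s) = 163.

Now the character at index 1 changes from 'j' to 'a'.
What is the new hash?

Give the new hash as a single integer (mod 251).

val('j') = 10, val('a') = 1
Position k = 1, exponent = n-1-k = 2
B^2 mod M = 3^2 mod 251 = 9
Delta = (1 - 10) * 9 mod 251 = 170
New hash = (163 + 170) mod 251 = 82

Answer: 82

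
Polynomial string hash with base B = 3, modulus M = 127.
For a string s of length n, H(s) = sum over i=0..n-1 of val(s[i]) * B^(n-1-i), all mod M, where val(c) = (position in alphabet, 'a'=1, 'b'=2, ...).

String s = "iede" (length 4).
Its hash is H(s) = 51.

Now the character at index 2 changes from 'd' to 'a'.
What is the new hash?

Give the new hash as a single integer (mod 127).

Answer: 42

Derivation:
val('d') = 4, val('a') = 1
Position k = 2, exponent = n-1-k = 1
B^1 mod M = 3^1 mod 127 = 3
Delta = (1 - 4) * 3 mod 127 = 118
New hash = (51 + 118) mod 127 = 42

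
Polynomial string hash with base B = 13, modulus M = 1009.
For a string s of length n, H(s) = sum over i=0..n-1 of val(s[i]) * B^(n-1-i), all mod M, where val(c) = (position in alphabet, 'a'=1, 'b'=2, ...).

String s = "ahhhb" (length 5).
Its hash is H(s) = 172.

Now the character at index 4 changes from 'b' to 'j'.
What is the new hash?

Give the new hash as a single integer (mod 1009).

Answer: 180

Derivation:
val('b') = 2, val('j') = 10
Position k = 4, exponent = n-1-k = 0
B^0 mod M = 13^0 mod 1009 = 1
Delta = (10 - 2) * 1 mod 1009 = 8
New hash = (172 + 8) mod 1009 = 180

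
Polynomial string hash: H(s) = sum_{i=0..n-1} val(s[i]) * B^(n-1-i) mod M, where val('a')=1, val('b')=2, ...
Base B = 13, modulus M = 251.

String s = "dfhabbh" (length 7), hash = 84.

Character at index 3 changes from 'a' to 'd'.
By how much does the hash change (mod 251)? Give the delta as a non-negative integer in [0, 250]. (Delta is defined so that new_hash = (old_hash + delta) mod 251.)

Delta formula: (val(new) - val(old)) * B^(n-1-k) mod M
  val('d') - val('a') = 4 - 1 = 3
  B^(n-1-k) = 13^3 mod 251 = 189
  Delta = 3 * 189 mod 251 = 65

Answer: 65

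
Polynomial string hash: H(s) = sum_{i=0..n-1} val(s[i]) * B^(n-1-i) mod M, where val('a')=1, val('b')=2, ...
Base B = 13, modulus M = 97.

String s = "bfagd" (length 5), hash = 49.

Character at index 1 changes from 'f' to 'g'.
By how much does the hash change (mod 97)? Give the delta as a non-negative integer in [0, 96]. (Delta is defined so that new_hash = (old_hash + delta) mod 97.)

Delta formula: (val(new) - val(old)) * B^(n-1-k) mod M
  val('g') - val('f') = 7 - 6 = 1
  B^(n-1-k) = 13^3 mod 97 = 63
  Delta = 1 * 63 mod 97 = 63

Answer: 63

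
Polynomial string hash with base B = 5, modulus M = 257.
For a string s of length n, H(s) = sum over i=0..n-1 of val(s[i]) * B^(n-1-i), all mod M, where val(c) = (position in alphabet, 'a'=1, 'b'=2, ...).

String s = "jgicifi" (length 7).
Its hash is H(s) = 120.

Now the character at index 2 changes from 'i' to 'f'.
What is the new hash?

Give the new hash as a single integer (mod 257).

val('i') = 9, val('f') = 6
Position k = 2, exponent = n-1-k = 4
B^4 mod M = 5^4 mod 257 = 111
Delta = (6 - 9) * 111 mod 257 = 181
New hash = (120 + 181) mod 257 = 44

Answer: 44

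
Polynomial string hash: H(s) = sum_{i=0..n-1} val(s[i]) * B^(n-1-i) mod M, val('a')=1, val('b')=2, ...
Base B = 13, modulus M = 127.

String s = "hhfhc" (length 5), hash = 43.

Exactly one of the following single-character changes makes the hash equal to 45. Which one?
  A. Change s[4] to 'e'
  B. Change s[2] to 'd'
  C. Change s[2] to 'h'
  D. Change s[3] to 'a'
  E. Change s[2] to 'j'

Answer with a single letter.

Answer: A

Derivation:
Option A: s[4]='c'->'e', delta=(5-3)*13^0 mod 127 = 2, hash=43+2 mod 127 = 45 <-- target
Option B: s[2]='f'->'d', delta=(4-6)*13^2 mod 127 = 43, hash=43+43 mod 127 = 86
Option C: s[2]='f'->'h', delta=(8-6)*13^2 mod 127 = 84, hash=43+84 mod 127 = 0
Option D: s[3]='h'->'a', delta=(1-8)*13^1 mod 127 = 36, hash=43+36 mod 127 = 79
Option E: s[2]='f'->'j', delta=(10-6)*13^2 mod 127 = 41, hash=43+41 mod 127 = 84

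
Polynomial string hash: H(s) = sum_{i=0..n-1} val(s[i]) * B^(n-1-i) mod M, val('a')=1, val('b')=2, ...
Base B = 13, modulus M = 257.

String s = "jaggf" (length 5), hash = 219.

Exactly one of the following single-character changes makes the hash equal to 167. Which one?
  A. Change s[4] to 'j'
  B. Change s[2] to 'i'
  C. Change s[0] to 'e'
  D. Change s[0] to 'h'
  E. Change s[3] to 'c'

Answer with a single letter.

Option A: s[4]='f'->'j', delta=(10-6)*13^0 mod 257 = 4, hash=219+4 mod 257 = 223
Option B: s[2]='g'->'i', delta=(9-7)*13^2 mod 257 = 81, hash=219+81 mod 257 = 43
Option C: s[0]='j'->'e', delta=(5-10)*13^4 mod 257 = 87, hash=219+87 mod 257 = 49
Option D: s[0]='j'->'h', delta=(8-10)*13^4 mod 257 = 189, hash=219+189 mod 257 = 151
Option E: s[3]='g'->'c', delta=(3-7)*13^1 mod 257 = 205, hash=219+205 mod 257 = 167 <-- target

Answer: E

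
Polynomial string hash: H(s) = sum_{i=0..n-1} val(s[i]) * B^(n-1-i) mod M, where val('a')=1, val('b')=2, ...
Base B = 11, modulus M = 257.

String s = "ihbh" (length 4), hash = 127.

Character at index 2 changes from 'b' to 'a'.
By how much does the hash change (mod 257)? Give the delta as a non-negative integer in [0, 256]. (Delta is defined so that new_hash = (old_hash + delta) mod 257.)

Delta formula: (val(new) - val(old)) * B^(n-1-k) mod M
  val('a') - val('b') = 1 - 2 = -1
  B^(n-1-k) = 11^1 mod 257 = 11
  Delta = -1 * 11 mod 257 = 246

Answer: 246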